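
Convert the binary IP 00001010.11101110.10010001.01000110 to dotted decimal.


00001010 = 10
11101110 = 238
10010001 = 145
01000110 = 70
IP: 10.238.145.70


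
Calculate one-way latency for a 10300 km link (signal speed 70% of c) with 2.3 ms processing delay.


Speed = 0.7 * 3e5 km/s = 210000 km/s
Propagation delay = 10300 / 210000 = 0.049 s = 49.0476 ms
Processing delay = 2.3 ms
Total one-way latency = 51.3476 ms


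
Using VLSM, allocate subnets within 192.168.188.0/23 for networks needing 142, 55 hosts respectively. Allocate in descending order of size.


142 hosts -> /24 (254 usable): 192.168.188.0/24
55 hosts -> /26 (62 usable): 192.168.189.0/26
Allocation: 192.168.188.0/24 (142 hosts, 254 usable); 192.168.189.0/26 (55 hosts, 62 usable)


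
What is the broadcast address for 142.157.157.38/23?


Network: 142.157.156.0/23
Host bits = 9
Set all host bits to 1:
Broadcast: 142.157.157.255


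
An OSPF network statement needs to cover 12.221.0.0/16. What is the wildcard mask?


Subnet mask: 255.255.0.0
Wildcard = 255.255.255.255 - subnet mask
255 - 255 = 0
255 - 255 = 0
255 - 0 = 255
255 - 0 = 255
Wildcard: 0.0.255.255


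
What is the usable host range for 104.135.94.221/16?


Network: 104.135.0.0
Broadcast: 104.135.255.255
First usable = network + 1
Last usable = broadcast - 1
Range: 104.135.0.1 to 104.135.255.254


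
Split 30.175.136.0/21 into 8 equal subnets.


New prefix = 21 + 3 = 24
Each subnet has 256 addresses
  30.175.136.0/24
  30.175.137.0/24
  30.175.138.0/24
  30.175.139.0/24
  30.175.140.0/24
  30.175.141.0/24
  30.175.142.0/24
  30.175.143.0/24
Subnets: 30.175.136.0/24, 30.175.137.0/24, 30.175.138.0/24, 30.175.139.0/24, 30.175.140.0/24, 30.175.141.0/24, 30.175.142.0/24, 30.175.143.0/24


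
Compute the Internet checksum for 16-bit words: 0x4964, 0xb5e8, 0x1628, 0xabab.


Sum all words (with carry folding):
+ 0x4964 = 0x4964
+ 0xb5e8 = 0xff4c
+ 0x1628 = 0x1575
+ 0xabab = 0xc120
One's complement: ~0xc120
Checksum = 0x3edf


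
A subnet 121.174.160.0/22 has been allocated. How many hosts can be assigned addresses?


Host bits = 32 - 22 = 10
Total addresses = 2^10 = 1024
Usable = total - 2 (network and broadcast)
Usable hosts: 1022


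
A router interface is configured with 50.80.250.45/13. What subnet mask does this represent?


/13 means 13 network bits, 19 host bits
Binary: 11111111111110000000000000000000
Mask: 255.248.0.0


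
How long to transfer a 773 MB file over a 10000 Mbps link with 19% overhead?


Effective throughput = 10000 * (1 - 19/100) = 8100.0 Mbps
File size in Mb = 773 * 8 = 6184 Mb
Time = 6184 / 8100.0
Time = 0.7635 seconds


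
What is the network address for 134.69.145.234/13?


IP:   10000110.01000101.10010001.11101010
Mask: 11111111.11111000.00000000.00000000
AND operation:
Net:  10000110.01000000.00000000.00000000
Network: 134.64.0.0/13


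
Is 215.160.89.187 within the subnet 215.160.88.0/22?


Subnet network: 215.160.88.0
Test IP AND mask: 215.160.88.0
Yes, 215.160.89.187 is in 215.160.88.0/22


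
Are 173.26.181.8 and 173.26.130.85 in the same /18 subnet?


Mask: 255.255.192.0
173.26.181.8 AND mask = 173.26.128.0
173.26.130.85 AND mask = 173.26.128.0
Yes, same subnet (173.26.128.0)


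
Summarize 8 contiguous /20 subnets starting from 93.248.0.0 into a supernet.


Original prefix: /20
Number of subnets: 8 = 2^3
New prefix = 20 - 3 = 17
Supernet: 93.248.0.0/17


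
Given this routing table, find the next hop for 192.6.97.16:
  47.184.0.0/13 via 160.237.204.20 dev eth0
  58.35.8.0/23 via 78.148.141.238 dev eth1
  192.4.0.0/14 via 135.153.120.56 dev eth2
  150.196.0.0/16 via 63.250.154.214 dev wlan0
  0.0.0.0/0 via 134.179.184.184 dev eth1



Longest prefix match for 192.6.97.16:
  /13 47.184.0.0: no
  /23 58.35.8.0: no
  /14 192.4.0.0: MATCH
  /16 150.196.0.0: no
  /0 0.0.0.0: MATCH
Selected: next-hop 135.153.120.56 via eth2 (matched /14)


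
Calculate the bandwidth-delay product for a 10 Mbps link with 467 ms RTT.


BDP = bandwidth * RTT
= 10 Mbps * 467 ms
= 10 * 1e6 * 467 / 1000 bits
= 4670000 bits
= 583750 bytes
= 570.0684 KB
BDP = 4670000 bits (583750 bytes)


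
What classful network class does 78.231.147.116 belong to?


First octet: 78
Binary: 01001110
0xxxxxxx -> Class A (1-126)
Class A, default mask 255.0.0.0 (/8)


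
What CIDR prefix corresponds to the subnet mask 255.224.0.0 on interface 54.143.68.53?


Binary: 11111111.11100000.00000000.00000000
Count leading 1s
Prefix: /11


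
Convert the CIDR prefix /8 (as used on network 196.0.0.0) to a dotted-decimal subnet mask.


/8 means 8 network bits, 24 host bits
Binary: 11111111000000000000000000000000
Mask: 255.0.0.0


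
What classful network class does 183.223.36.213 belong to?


First octet: 183
Binary: 10110111
10xxxxxx -> Class B (128-191)
Class B, default mask 255.255.0.0 (/16)


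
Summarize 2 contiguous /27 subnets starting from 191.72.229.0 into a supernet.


Original prefix: /27
Number of subnets: 2 = 2^1
New prefix = 27 - 1 = 26
Supernet: 191.72.229.0/26


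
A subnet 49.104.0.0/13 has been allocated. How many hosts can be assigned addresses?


Host bits = 32 - 13 = 19
Total addresses = 2^19 = 524288
Usable = total - 2 (network and broadcast)
Usable hosts: 524286


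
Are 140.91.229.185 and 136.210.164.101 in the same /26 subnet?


Mask: 255.255.255.192
140.91.229.185 AND mask = 140.91.229.128
136.210.164.101 AND mask = 136.210.164.64
No, different subnets (140.91.229.128 vs 136.210.164.64)


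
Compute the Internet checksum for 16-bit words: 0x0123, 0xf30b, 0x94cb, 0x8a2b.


Sum all words (with carry folding):
+ 0x0123 = 0x0123
+ 0xf30b = 0xf42e
+ 0x94cb = 0x88fa
+ 0x8a2b = 0x1326
One's complement: ~0x1326
Checksum = 0xecd9


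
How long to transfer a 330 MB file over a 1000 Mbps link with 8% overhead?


Effective throughput = 1000 * (1 - 8/100) = 920 Mbps
File size in Mb = 330 * 8 = 2640 Mb
Time = 2640 / 920
Time = 2.8696 seconds


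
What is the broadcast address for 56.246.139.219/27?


Network: 56.246.139.192/27
Host bits = 5
Set all host bits to 1:
Broadcast: 56.246.139.223


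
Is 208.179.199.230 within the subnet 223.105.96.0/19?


Subnet network: 223.105.96.0
Test IP AND mask: 208.179.192.0
No, 208.179.199.230 is not in 223.105.96.0/19


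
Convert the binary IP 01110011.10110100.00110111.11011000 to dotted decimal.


01110011 = 115
10110100 = 180
00110111 = 55
11011000 = 216
IP: 115.180.55.216


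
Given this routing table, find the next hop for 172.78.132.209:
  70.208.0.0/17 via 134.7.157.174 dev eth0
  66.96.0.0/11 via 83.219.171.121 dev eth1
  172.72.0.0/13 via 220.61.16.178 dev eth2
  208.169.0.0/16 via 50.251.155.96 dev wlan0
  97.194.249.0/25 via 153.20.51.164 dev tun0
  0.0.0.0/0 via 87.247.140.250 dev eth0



Longest prefix match for 172.78.132.209:
  /17 70.208.0.0: no
  /11 66.96.0.0: no
  /13 172.72.0.0: MATCH
  /16 208.169.0.0: no
  /25 97.194.249.0: no
  /0 0.0.0.0: MATCH
Selected: next-hop 220.61.16.178 via eth2 (matched /13)


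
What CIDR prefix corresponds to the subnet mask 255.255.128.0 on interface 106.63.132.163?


Binary: 11111111.11111111.10000000.00000000
Count leading 1s
Prefix: /17


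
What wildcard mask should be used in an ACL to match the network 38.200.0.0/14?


Subnet mask: 255.252.0.0
Wildcard = 255.255.255.255 - subnet mask
255 - 255 = 0
255 - 252 = 3
255 - 0 = 255
255 - 0 = 255
Wildcard: 0.3.255.255


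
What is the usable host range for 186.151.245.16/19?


Network: 186.151.224.0
Broadcast: 186.151.255.255
First usable = network + 1
Last usable = broadcast - 1
Range: 186.151.224.1 to 186.151.255.254


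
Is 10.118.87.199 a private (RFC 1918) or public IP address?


RFC 1918 private ranges:
  10.0.0.0/8 (10.0.0.0 - 10.255.255.255)
  172.16.0.0/12 (172.16.0.0 - 172.31.255.255)
  192.168.0.0/16 (192.168.0.0 - 192.168.255.255)
Private (in 10.0.0.0/8)


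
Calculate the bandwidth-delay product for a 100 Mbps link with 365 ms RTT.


BDP = bandwidth * RTT
= 100 Mbps * 365 ms
= 100 * 1e6 * 365 / 1000 bits
= 36500000 bits
= 4562500 bytes
= 4455.5664 KB
BDP = 36500000 bits (4562500 bytes)


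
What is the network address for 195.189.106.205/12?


IP:   11000011.10111101.01101010.11001101
Mask: 11111111.11110000.00000000.00000000
AND operation:
Net:  11000011.10110000.00000000.00000000
Network: 195.176.0.0/12


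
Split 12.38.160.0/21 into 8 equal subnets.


New prefix = 21 + 3 = 24
Each subnet has 256 addresses
  12.38.160.0/24
  12.38.161.0/24
  12.38.162.0/24
  12.38.163.0/24
  12.38.164.0/24
  12.38.165.0/24
  12.38.166.0/24
  12.38.167.0/24
Subnets: 12.38.160.0/24, 12.38.161.0/24, 12.38.162.0/24, 12.38.163.0/24, 12.38.164.0/24, 12.38.165.0/24, 12.38.166.0/24, 12.38.167.0/24


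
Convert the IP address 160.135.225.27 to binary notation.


160 = 10100000
135 = 10000111
225 = 11100001
27 = 00011011
Binary: 10100000.10000111.11100001.00011011


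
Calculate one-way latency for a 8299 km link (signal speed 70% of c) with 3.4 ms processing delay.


Speed = 0.7 * 3e5 km/s = 210000 km/s
Propagation delay = 8299 / 210000 = 0.0395 s = 39.519 ms
Processing delay = 3.4 ms
Total one-way latency = 42.919 ms


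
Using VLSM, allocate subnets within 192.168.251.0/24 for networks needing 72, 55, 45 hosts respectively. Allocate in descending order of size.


72 hosts -> /25 (126 usable): 192.168.251.0/25
55 hosts -> /26 (62 usable): 192.168.251.128/26
45 hosts -> /26 (62 usable): 192.168.251.192/26
Allocation: 192.168.251.0/25 (72 hosts, 126 usable); 192.168.251.128/26 (55 hosts, 62 usable); 192.168.251.192/26 (45 hosts, 62 usable)


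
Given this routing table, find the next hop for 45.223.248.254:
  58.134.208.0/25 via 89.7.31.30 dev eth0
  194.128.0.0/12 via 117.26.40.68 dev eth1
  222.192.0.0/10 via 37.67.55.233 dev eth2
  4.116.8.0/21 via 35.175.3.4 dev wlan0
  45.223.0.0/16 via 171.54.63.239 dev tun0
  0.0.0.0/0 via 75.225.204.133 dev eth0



Longest prefix match for 45.223.248.254:
  /25 58.134.208.0: no
  /12 194.128.0.0: no
  /10 222.192.0.0: no
  /21 4.116.8.0: no
  /16 45.223.0.0: MATCH
  /0 0.0.0.0: MATCH
Selected: next-hop 171.54.63.239 via tun0 (matched /16)


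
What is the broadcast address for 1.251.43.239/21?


Network: 1.251.40.0/21
Host bits = 11
Set all host bits to 1:
Broadcast: 1.251.47.255


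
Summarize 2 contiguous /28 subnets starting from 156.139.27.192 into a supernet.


Original prefix: /28
Number of subnets: 2 = 2^1
New prefix = 28 - 1 = 27
Supernet: 156.139.27.192/27


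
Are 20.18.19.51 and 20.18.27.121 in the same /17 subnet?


Mask: 255.255.128.0
20.18.19.51 AND mask = 20.18.0.0
20.18.27.121 AND mask = 20.18.0.0
Yes, same subnet (20.18.0.0)


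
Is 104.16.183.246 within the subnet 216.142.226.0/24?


Subnet network: 216.142.226.0
Test IP AND mask: 104.16.183.0
No, 104.16.183.246 is not in 216.142.226.0/24


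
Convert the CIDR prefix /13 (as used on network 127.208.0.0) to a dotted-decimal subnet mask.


/13 means 13 network bits, 19 host bits
Binary: 11111111111110000000000000000000
Mask: 255.248.0.0


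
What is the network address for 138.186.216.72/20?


IP:   10001010.10111010.11011000.01001000
Mask: 11111111.11111111.11110000.00000000
AND operation:
Net:  10001010.10111010.11010000.00000000
Network: 138.186.208.0/20


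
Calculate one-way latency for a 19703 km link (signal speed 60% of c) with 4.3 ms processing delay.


Speed = 0.6 * 3e5 km/s = 180000 km/s
Propagation delay = 19703 / 180000 = 0.1095 s = 109.4611 ms
Processing delay = 4.3 ms
Total one-way latency = 113.7611 ms


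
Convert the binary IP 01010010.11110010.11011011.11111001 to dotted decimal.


01010010 = 82
11110010 = 242
11011011 = 219
11111001 = 249
IP: 82.242.219.249


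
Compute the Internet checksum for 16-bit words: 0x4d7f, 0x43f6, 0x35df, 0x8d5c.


Sum all words (with carry folding):
+ 0x4d7f = 0x4d7f
+ 0x43f6 = 0x9175
+ 0x35df = 0xc754
+ 0x8d5c = 0x54b1
One's complement: ~0x54b1
Checksum = 0xab4e


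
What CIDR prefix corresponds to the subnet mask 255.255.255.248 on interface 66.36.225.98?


Binary: 11111111.11111111.11111111.11111000
Count leading 1s
Prefix: /29


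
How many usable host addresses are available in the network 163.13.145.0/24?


Host bits = 32 - 24 = 8
Total addresses = 2^8 = 256
Usable = total - 2 (network and broadcast)
Usable hosts: 254


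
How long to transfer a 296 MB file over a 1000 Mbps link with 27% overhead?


Effective throughput = 1000 * (1 - 27/100) = 730 Mbps
File size in Mb = 296 * 8 = 2368 Mb
Time = 2368 / 730
Time = 3.2438 seconds


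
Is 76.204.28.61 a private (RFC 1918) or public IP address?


RFC 1918 private ranges:
  10.0.0.0/8 (10.0.0.0 - 10.255.255.255)
  172.16.0.0/12 (172.16.0.0 - 172.31.255.255)
  192.168.0.0/16 (192.168.0.0 - 192.168.255.255)
Public (not in any RFC 1918 range)


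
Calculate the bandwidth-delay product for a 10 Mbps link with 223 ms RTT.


BDP = bandwidth * RTT
= 10 Mbps * 223 ms
= 10 * 1e6 * 223 / 1000 bits
= 2230000 bits
= 278750 bytes
= 272.2168 KB
BDP = 2230000 bits (278750 bytes)


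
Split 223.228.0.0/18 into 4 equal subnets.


New prefix = 18 + 2 = 20
Each subnet has 4096 addresses
  223.228.0.0/20
  223.228.16.0/20
  223.228.32.0/20
  223.228.48.0/20
Subnets: 223.228.0.0/20, 223.228.16.0/20, 223.228.32.0/20, 223.228.48.0/20


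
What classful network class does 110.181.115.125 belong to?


First octet: 110
Binary: 01101110
0xxxxxxx -> Class A (1-126)
Class A, default mask 255.0.0.0 (/8)


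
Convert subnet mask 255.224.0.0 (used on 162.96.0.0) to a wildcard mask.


Subnet mask: 255.224.0.0
Wildcard = 255.255.255.255 - subnet mask
255 - 255 = 0
255 - 224 = 31
255 - 0 = 255
255 - 0 = 255
Wildcard: 0.31.255.255


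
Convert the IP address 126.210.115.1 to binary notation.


126 = 01111110
210 = 11010010
115 = 01110011
1 = 00000001
Binary: 01111110.11010010.01110011.00000001


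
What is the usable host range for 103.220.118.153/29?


Network: 103.220.118.152
Broadcast: 103.220.118.159
First usable = network + 1
Last usable = broadcast - 1
Range: 103.220.118.153 to 103.220.118.158


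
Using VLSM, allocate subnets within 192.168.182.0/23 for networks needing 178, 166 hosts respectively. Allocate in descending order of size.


178 hosts -> /24 (254 usable): 192.168.182.0/24
166 hosts -> /24 (254 usable): 192.168.183.0/24
Allocation: 192.168.182.0/24 (178 hosts, 254 usable); 192.168.183.0/24 (166 hosts, 254 usable)


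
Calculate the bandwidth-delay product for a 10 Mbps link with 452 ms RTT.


BDP = bandwidth * RTT
= 10 Mbps * 452 ms
= 10 * 1e6 * 452 / 1000 bits
= 4520000 bits
= 565000 bytes
= 551.7578 KB
BDP = 4520000 bits (565000 bytes)


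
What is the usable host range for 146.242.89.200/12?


Network: 146.240.0.0
Broadcast: 146.255.255.255
First usable = network + 1
Last usable = broadcast - 1
Range: 146.240.0.1 to 146.255.255.254


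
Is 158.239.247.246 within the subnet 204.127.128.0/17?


Subnet network: 204.127.128.0
Test IP AND mask: 158.239.128.0
No, 158.239.247.246 is not in 204.127.128.0/17


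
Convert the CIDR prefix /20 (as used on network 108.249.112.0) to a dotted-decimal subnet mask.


/20 means 20 network bits, 12 host bits
Binary: 11111111111111111111000000000000
Mask: 255.255.240.0


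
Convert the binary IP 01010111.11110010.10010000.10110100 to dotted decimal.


01010111 = 87
11110010 = 242
10010000 = 144
10110100 = 180
IP: 87.242.144.180


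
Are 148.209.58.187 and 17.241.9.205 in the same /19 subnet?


Mask: 255.255.224.0
148.209.58.187 AND mask = 148.209.32.0
17.241.9.205 AND mask = 17.241.0.0
No, different subnets (148.209.32.0 vs 17.241.0.0)


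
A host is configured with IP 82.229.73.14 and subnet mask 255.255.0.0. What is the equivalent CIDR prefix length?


Binary: 11111111.11111111.00000000.00000000
Count leading 1s
Prefix: /16


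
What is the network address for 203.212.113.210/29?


IP:   11001011.11010100.01110001.11010010
Mask: 11111111.11111111.11111111.11111000
AND operation:
Net:  11001011.11010100.01110001.11010000
Network: 203.212.113.208/29


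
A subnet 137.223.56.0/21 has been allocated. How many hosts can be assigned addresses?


Host bits = 32 - 21 = 11
Total addresses = 2^11 = 2048
Usable = total - 2 (network and broadcast)
Usable hosts: 2046


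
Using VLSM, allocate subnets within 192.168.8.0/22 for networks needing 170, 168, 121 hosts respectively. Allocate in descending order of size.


170 hosts -> /24 (254 usable): 192.168.8.0/24
168 hosts -> /24 (254 usable): 192.168.9.0/24
121 hosts -> /25 (126 usable): 192.168.10.0/25
Allocation: 192.168.8.0/24 (170 hosts, 254 usable); 192.168.9.0/24 (168 hosts, 254 usable); 192.168.10.0/25 (121 hosts, 126 usable)


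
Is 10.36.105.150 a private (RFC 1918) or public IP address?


RFC 1918 private ranges:
  10.0.0.0/8 (10.0.0.0 - 10.255.255.255)
  172.16.0.0/12 (172.16.0.0 - 172.31.255.255)
  192.168.0.0/16 (192.168.0.0 - 192.168.255.255)
Private (in 10.0.0.0/8)


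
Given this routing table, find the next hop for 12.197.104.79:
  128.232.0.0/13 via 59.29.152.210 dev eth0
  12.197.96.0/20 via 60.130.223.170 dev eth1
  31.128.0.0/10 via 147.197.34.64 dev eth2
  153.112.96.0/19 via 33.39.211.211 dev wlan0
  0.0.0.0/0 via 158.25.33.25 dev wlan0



Longest prefix match for 12.197.104.79:
  /13 128.232.0.0: no
  /20 12.197.96.0: MATCH
  /10 31.128.0.0: no
  /19 153.112.96.0: no
  /0 0.0.0.0: MATCH
Selected: next-hop 60.130.223.170 via eth1 (matched /20)


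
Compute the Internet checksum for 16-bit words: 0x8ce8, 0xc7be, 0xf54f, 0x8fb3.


Sum all words (with carry folding):
+ 0x8ce8 = 0x8ce8
+ 0xc7be = 0x54a7
+ 0xf54f = 0x49f7
+ 0x8fb3 = 0xd9aa
One's complement: ~0xd9aa
Checksum = 0x2655


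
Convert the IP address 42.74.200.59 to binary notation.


42 = 00101010
74 = 01001010
200 = 11001000
59 = 00111011
Binary: 00101010.01001010.11001000.00111011


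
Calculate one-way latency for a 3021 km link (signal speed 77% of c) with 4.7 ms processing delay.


Speed = 0.77 * 3e5 km/s = 231000 km/s
Propagation delay = 3021 / 231000 = 0.0131 s = 13.0779 ms
Processing delay = 4.7 ms
Total one-way latency = 17.7779 ms


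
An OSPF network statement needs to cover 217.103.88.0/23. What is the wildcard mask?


Subnet mask: 255.255.254.0
Wildcard = 255.255.255.255 - subnet mask
255 - 255 = 0
255 - 255 = 0
255 - 254 = 1
255 - 0 = 255
Wildcard: 0.0.1.255


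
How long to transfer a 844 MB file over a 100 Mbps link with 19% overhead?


Effective throughput = 100 * (1 - 19/100) = 81 Mbps
File size in Mb = 844 * 8 = 6752 Mb
Time = 6752 / 81
Time = 83.358 seconds


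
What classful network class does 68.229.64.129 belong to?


First octet: 68
Binary: 01000100
0xxxxxxx -> Class A (1-126)
Class A, default mask 255.0.0.0 (/8)


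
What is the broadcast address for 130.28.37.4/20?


Network: 130.28.32.0/20
Host bits = 12
Set all host bits to 1:
Broadcast: 130.28.47.255


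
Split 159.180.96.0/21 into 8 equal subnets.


New prefix = 21 + 3 = 24
Each subnet has 256 addresses
  159.180.96.0/24
  159.180.97.0/24
  159.180.98.0/24
  159.180.99.0/24
  159.180.100.0/24
  159.180.101.0/24
  159.180.102.0/24
  159.180.103.0/24
Subnets: 159.180.96.0/24, 159.180.97.0/24, 159.180.98.0/24, 159.180.99.0/24, 159.180.100.0/24, 159.180.101.0/24, 159.180.102.0/24, 159.180.103.0/24


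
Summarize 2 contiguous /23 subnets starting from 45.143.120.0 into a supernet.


Original prefix: /23
Number of subnets: 2 = 2^1
New prefix = 23 - 1 = 22
Supernet: 45.143.120.0/22


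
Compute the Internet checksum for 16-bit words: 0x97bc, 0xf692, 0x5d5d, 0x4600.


Sum all words (with carry folding):
+ 0x97bc = 0x97bc
+ 0xf692 = 0x8e4f
+ 0x5d5d = 0xebac
+ 0x4600 = 0x31ad
One's complement: ~0x31ad
Checksum = 0xce52


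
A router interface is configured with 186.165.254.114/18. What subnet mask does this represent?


/18 means 18 network bits, 14 host bits
Binary: 11111111111111111100000000000000
Mask: 255.255.192.0


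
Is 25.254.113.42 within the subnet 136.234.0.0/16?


Subnet network: 136.234.0.0
Test IP AND mask: 25.254.0.0
No, 25.254.113.42 is not in 136.234.0.0/16


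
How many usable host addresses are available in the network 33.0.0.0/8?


Host bits = 32 - 8 = 24
Total addresses = 2^24 = 16777216
Usable = total - 2 (network and broadcast)
Usable hosts: 16777214


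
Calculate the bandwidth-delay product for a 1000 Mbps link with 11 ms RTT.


BDP = bandwidth * RTT
= 1000 Mbps * 11 ms
= 1000 * 1e6 * 11 / 1000 bits
= 11000000 bits
= 1375000 bytes
= 1342.7734 KB
BDP = 11000000 bits (1375000 bytes)


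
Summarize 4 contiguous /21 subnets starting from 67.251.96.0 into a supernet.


Original prefix: /21
Number of subnets: 4 = 2^2
New prefix = 21 - 2 = 19
Supernet: 67.251.96.0/19


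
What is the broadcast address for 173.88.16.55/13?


Network: 173.88.0.0/13
Host bits = 19
Set all host bits to 1:
Broadcast: 173.95.255.255


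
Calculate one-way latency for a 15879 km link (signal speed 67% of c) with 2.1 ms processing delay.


Speed = 0.67 * 3e5 km/s = 201000 km/s
Propagation delay = 15879 / 201000 = 0.079 s = 79 ms
Processing delay = 2.1 ms
Total one-way latency = 81.1 ms


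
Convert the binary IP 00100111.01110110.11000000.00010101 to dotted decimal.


00100111 = 39
01110110 = 118
11000000 = 192
00010101 = 21
IP: 39.118.192.21


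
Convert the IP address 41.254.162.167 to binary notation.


41 = 00101001
254 = 11111110
162 = 10100010
167 = 10100111
Binary: 00101001.11111110.10100010.10100111


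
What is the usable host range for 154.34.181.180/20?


Network: 154.34.176.0
Broadcast: 154.34.191.255
First usable = network + 1
Last usable = broadcast - 1
Range: 154.34.176.1 to 154.34.191.254


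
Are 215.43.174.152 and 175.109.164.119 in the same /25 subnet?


Mask: 255.255.255.128
215.43.174.152 AND mask = 215.43.174.128
175.109.164.119 AND mask = 175.109.164.0
No, different subnets (215.43.174.128 vs 175.109.164.0)


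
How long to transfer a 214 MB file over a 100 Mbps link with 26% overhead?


Effective throughput = 100 * (1 - 26/100) = 74 Mbps
File size in Mb = 214 * 8 = 1712 Mb
Time = 1712 / 74
Time = 23.1351 seconds


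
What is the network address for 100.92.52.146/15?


IP:   01100100.01011100.00110100.10010010
Mask: 11111111.11111110.00000000.00000000
AND operation:
Net:  01100100.01011100.00000000.00000000
Network: 100.92.0.0/15


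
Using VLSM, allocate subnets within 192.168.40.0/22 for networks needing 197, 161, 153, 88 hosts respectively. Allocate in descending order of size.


197 hosts -> /24 (254 usable): 192.168.40.0/24
161 hosts -> /24 (254 usable): 192.168.41.0/24
153 hosts -> /24 (254 usable): 192.168.42.0/24
88 hosts -> /25 (126 usable): 192.168.43.0/25
Allocation: 192.168.40.0/24 (197 hosts, 254 usable); 192.168.41.0/24 (161 hosts, 254 usable); 192.168.42.0/24 (153 hosts, 254 usable); 192.168.43.0/25 (88 hosts, 126 usable)


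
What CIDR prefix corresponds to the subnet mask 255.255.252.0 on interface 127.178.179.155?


Binary: 11111111.11111111.11111100.00000000
Count leading 1s
Prefix: /22


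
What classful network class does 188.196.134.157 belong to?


First octet: 188
Binary: 10111100
10xxxxxx -> Class B (128-191)
Class B, default mask 255.255.0.0 (/16)


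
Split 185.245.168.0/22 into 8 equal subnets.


New prefix = 22 + 3 = 25
Each subnet has 128 addresses
  185.245.168.0/25
  185.245.168.128/25
  185.245.169.0/25
  185.245.169.128/25
  185.245.170.0/25
  185.245.170.128/25
  185.245.171.0/25
  185.245.171.128/25
Subnets: 185.245.168.0/25, 185.245.168.128/25, 185.245.169.0/25, 185.245.169.128/25, 185.245.170.0/25, 185.245.170.128/25, 185.245.171.0/25, 185.245.171.128/25


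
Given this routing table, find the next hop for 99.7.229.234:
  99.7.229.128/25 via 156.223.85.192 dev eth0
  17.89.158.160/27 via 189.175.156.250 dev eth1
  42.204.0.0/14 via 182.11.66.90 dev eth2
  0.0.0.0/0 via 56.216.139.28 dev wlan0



Longest prefix match for 99.7.229.234:
  /25 99.7.229.128: MATCH
  /27 17.89.158.160: no
  /14 42.204.0.0: no
  /0 0.0.0.0: MATCH
Selected: next-hop 156.223.85.192 via eth0 (matched /25)


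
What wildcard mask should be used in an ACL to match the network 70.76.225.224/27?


Subnet mask: 255.255.255.224
Wildcard = 255.255.255.255 - subnet mask
255 - 255 = 0
255 - 255 = 0
255 - 255 = 0
255 - 224 = 31
Wildcard: 0.0.0.31


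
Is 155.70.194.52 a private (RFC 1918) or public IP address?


RFC 1918 private ranges:
  10.0.0.0/8 (10.0.0.0 - 10.255.255.255)
  172.16.0.0/12 (172.16.0.0 - 172.31.255.255)
  192.168.0.0/16 (192.168.0.0 - 192.168.255.255)
Public (not in any RFC 1918 range)


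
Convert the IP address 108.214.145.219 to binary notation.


108 = 01101100
214 = 11010110
145 = 10010001
219 = 11011011
Binary: 01101100.11010110.10010001.11011011


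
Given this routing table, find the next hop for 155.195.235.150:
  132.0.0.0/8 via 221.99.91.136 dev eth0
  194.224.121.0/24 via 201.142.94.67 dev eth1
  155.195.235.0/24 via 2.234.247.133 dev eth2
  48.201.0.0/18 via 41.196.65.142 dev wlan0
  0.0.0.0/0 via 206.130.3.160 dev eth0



Longest prefix match for 155.195.235.150:
  /8 132.0.0.0: no
  /24 194.224.121.0: no
  /24 155.195.235.0: MATCH
  /18 48.201.0.0: no
  /0 0.0.0.0: MATCH
Selected: next-hop 2.234.247.133 via eth2 (matched /24)


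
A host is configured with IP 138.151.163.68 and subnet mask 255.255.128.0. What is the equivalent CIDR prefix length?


Binary: 11111111.11111111.10000000.00000000
Count leading 1s
Prefix: /17


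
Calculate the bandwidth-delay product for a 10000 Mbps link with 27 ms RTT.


BDP = bandwidth * RTT
= 10000 Mbps * 27 ms
= 10000 * 1e6 * 27 / 1000 bits
= 270000000 bits
= 33750000 bytes
= 32958.9844 KB
BDP = 270000000 bits (33750000 bytes)


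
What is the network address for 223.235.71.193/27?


IP:   11011111.11101011.01000111.11000001
Mask: 11111111.11111111.11111111.11100000
AND operation:
Net:  11011111.11101011.01000111.11000000
Network: 223.235.71.192/27


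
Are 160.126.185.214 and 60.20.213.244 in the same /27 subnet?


Mask: 255.255.255.224
160.126.185.214 AND mask = 160.126.185.192
60.20.213.244 AND mask = 60.20.213.224
No, different subnets (160.126.185.192 vs 60.20.213.224)


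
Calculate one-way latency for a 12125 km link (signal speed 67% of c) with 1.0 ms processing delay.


Speed = 0.67 * 3e5 km/s = 201000 km/s
Propagation delay = 12125 / 201000 = 0.0603 s = 60.3234 ms
Processing delay = 1.0 ms
Total one-way latency = 61.3234 ms


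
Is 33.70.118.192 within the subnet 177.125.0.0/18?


Subnet network: 177.125.0.0
Test IP AND mask: 33.70.64.0
No, 33.70.118.192 is not in 177.125.0.0/18


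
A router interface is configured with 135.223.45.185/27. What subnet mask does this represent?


/27 means 27 network bits, 5 host bits
Binary: 11111111111111111111111111100000
Mask: 255.255.255.224


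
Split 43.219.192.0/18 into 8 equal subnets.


New prefix = 18 + 3 = 21
Each subnet has 2048 addresses
  43.219.192.0/21
  43.219.200.0/21
  43.219.208.0/21
  43.219.216.0/21
  43.219.224.0/21
  43.219.232.0/21
  43.219.240.0/21
  43.219.248.0/21
Subnets: 43.219.192.0/21, 43.219.200.0/21, 43.219.208.0/21, 43.219.216.0/21, 43.219.224.0/21, 43.219.232.0/21, 43.219.240.0/21, 43.219.248.0/21


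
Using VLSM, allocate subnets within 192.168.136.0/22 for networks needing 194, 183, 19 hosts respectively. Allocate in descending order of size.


194 hosts -> /24 (254 usable): 192.168.136.0/24
183 hosts -> /24 (254 usable): 192.168.137.0/24
19 hosts -> /27 (30 usable): 192.168.138.0/27
Allocation: 192.168.136.0/24 (194 hosts, 254 usable); 192.168.137.0/24 (183 hosts, 254 usable); 192.168.138.0/27 (19 hosts, 30 usable)


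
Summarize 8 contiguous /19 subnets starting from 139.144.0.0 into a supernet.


Original prefix: /19
Number of subnets: 8 = 2^3
New prefix = 19 - 3 = 16
Supernet: 139.144.0.0/16


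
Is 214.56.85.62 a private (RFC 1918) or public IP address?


RFC 1918 private ranges:
  10.0.0.0/8 (10.0.0.0 - 10.255.255.255)
  172.16.0.0/12 (172.16.0.0 - 172.31.255.255)
  192.168.0.0/16 (192.168.0.0 - 192.168.255.255)
Public (not in any RFC 1918 range)


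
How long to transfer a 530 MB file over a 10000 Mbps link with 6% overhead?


Effective throughput = 10000 * (1 - 6/100) = 9400 Mbps
File size in Mb = 530 * 8 = 4240 Mb
Time = 4240 / 9400
Time = 0.4511 seconds


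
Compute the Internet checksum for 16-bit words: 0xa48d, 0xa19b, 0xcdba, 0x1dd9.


Sum all words (with carry folding):
+ 0xa48d = 0xa48d
+ 0xa19b = 0x4629
+ 0xcdba = 0x13e4
+ 0x1dd9 = 0x31bd
One's complement: ~0x31bd
Checksum = 0xce42


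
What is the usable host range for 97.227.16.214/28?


Network: 97.227.16.208
Broadcast: 97.227.16.223
First usable = network + 1
Last usable = broadcast - 1
Range: 97.227.16.209 to 97.227.16.222


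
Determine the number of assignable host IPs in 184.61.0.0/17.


Host bits = 32 - 17 = 15
Total addresses = 2^15 = 32768
Usable = total - 2 (network and broadcast)
Usable hosts: 32766


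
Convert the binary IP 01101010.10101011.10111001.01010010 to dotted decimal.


01101010 = 106
10101011 = 171
10111001 = 185
01010010 = 82
IP: 106.171.185.82


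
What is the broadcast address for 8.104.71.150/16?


Network: 8.104.0.0/16
Host bits = 16
Set all host bits to 1:
Broadcast: 8.104.255.255


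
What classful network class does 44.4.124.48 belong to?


First octet: 44
Binary: 00101100
0xxxxxxx -> Class A (1-126)
Class A, default mask 255.0.0.0 (/8)


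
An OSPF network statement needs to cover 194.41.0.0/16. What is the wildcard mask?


Subnet mask: 255.255.0.0
Wildcard = 255.255.255.255 - subnet mask
255 - 255 = 0
255 - 255 = 0
255 - 0 = 255
255 - 0 = 255
Wildcard: 0.0.255.255


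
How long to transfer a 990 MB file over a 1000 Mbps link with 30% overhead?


Effective throughput = 1000 * (1 - 30/100) = 700 Mbps
File size in Mb = 990 * 8 = 7920 Mb
Time = 7920 / 700
Time = 11.3143 seconds


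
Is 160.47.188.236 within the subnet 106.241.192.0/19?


Subnet network: 106.241.192.0
Test IP AND mask: 160.47.160.0
No, 160.47.188.236 is not in 106.241.192.0/19


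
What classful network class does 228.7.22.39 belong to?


First octet: 228
Binary: 11100100
1110xxxx -> Class D (224-239)
Class D (multicast), default mask N/A


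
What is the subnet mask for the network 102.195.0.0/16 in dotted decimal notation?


/16 means 16 network bits, 16 host bits
Binary: 11111111111111110000000000000000
Mask: 255.255.0.0


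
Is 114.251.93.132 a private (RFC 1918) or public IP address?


RFC 1918 private ranges:
  10.0.0.0/8 (10.0.0.0 - 10.255.255.255)
  172.16.0.0/12 (172.16.0.0 - 172.31.255.255)
  192.168.0.0/16 (192.168.0.0 - 192.168.255.255)
Public (not in any RFC 1918 range)


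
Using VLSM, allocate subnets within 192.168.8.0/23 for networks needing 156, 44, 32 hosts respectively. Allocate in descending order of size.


156 hosts -> /24 (254 usable): 192.168.8.0/24
44 hosts -> /26 (62 usable): 192.168.9.0/26
32 hosts -> /26 (62 usable): 192.168.9.64/26
Allocation: 192.168.8.0/24 (156 hosts, 254 usable); 192.168.9.0/26 (44 hosts, 62 usable); 192.168.9.64/26 (32 hosts, 62 usable)


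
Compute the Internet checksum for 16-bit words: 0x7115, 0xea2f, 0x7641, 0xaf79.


Sum all words (with carry folding):
+ 0x7115 = 0x7115
+ 0xea2f = 0x5b45
+ 0x7641 = 0xd186
+ 0xaf79 = 0x8100
One's complement: ~0x8100
Checksum = 0x7eff


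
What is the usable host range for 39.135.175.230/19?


Network: 39.135.160.0
Broadcast: 39.135.191.255
First usable = network + 1
Last usable = broadcast - 1
Range: 39.135.160.1 to 39.135.191.254


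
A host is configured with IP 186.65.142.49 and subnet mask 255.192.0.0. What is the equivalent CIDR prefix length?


Binary: 11111111.11000000.00000000.00000000
Count leading 1s
Prefix: /10


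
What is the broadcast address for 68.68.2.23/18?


Network: 68.68.0.0/18
Host bits = 14
Set all host bits to 1:
Broadcast: 68.68.63.255


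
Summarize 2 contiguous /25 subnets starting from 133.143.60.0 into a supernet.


Original prefix: /25
Number of subnets: 2 = 2^1
New prefix = 25 - 1 = 24
Supernet: 133.143.60.0/24


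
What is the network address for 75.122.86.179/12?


IP:   01001011.01111010.01010110.10110011
Mask: 11111111.11110000.00000000.00000000
AND operation:
Net:  01001011.01110000.00000000.00000000
Network: 75.112.0.0/12


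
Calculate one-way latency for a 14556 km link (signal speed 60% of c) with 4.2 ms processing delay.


Speed = 0.6 * 3e5 km/s = 180000 km/s
Propagation delay = 14556 / 180000 = 0.0809 s = 80.8667 ms
Processing delay = 4.2 ms
Total one-way latency = 85.0667 ms


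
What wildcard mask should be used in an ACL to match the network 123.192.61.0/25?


Subnet mask: 255.255.255.128
Wildcard = 255.255.255.255 - subnet mask
255 - 255 = 0
255 - 255 = 0
255 - 255 = 0
255 - 128 = 127
Wildcard: 0.0.0.127


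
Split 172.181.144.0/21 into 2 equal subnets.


New prefix = 21 + 1 = 22
Each subnet has 1024 addresses
  172.181.144.0/22
  172.181.148.0/22
Subnets: 172.181.144.0/22, 172.181.148.0/22


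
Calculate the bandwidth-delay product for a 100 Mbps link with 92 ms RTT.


BDP = bandwidth * RTT
= 100 Mbps * 92 ms
= 100 * 1e6 * 92 / 1000 bits
= 9200000 bits
= 1150000 bytes
= 1123.0469 KB
BDP = 9200000 bits (1150000 bytes)


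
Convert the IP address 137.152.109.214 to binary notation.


137 = 10001001
152 = 10011000
109 = 01101101
214 = 11010110
Binary: 10001001.10011000.01101101.11010110


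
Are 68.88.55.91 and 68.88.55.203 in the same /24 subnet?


Mask: 255.255.255.0
68.88.55.91 AND mask = 68.88.55.0
68.88.55.203 AND mask = 68.88.55.0
Yes, same subnet (68.88.55.0)


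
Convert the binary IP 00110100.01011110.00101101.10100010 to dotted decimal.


00110100 = 52
01011110 = 94
00101101 = 45
10100010 = 162
IP: 52.94.45.162


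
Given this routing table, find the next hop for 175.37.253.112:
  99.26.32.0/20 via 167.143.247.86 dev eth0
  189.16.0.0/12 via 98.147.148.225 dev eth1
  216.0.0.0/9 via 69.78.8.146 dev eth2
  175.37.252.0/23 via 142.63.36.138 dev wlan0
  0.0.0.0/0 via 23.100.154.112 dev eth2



Longest prefix match for 175.37.253.112:
  /20 99.26.32.0: no
  /12 189.16.0.0: no
  /9 216.0.0.0: no
  /23 175.37.252.0: MATCH
  /0 0.0.0.0: MATCH
Selected: next-hop 142.63.36.138 via wlan0 (matched /23)


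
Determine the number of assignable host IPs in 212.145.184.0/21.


Host bits = 32 - 21 = 11
Total addresses = 2^11 = 2048
Usable = total - 2 (network and broadcast)
Usable hosts: 2046


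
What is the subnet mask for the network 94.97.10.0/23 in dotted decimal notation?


/23 means 23 network bits, 9 host bits
Binary: 11111111111111111111111000000000
Mask: 255.255.254.0


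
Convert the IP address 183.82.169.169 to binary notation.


183 = 10110111
82 = 01010010
169 = 10101001
169 = 10101001
Binary: 10110111.01010010.10101001.10101001


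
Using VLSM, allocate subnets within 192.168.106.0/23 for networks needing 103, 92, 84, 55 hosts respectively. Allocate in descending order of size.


103 hosts -> /25 (126 usable): 192.168.106.0/25
92 hosts -> /25 (126 usable): 192.168.106.128/25
84 hosts -> /25 (126 usable): 192.168.107.0/25
55 hosts -> /26 (62 usable): 192.168.107.128/26
Allocation: 192.168.106.0/25 (103 hosts, 126 usable); 192.168.106.128/25 (92 hosts, 126 usable); 192.168.107.0/25 (84 hosts, 126 usable); 192.168.107.128/26 (55 hosts, 62 usable)


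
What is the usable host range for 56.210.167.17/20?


Network: 56.210.160.0
Broadcast: 56.210.175.255
First usable = network + 1
Last usable = broadcast - 1
Range: 56.210.160.1 to 56.210.175.254


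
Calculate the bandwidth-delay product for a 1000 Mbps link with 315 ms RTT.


BDP = bandwidth * RTT
= 1000 Mbps * 315 ms
= 1000 * 1e6 * 315 / 1000 bits
= 315000000 bits
= 39375000 bytes
= 38452.1484 KB
BDP = 315000000 bits (39375000 bytes)


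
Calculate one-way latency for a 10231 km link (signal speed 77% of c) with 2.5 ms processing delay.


Speed = 0.77 * 3e5 km/s = 231000 km/s
Propagation delay = 10231 / 231000 = 0.0443 s = 44.29 ms
Processing delay = 2.5 ms
Total one-way latency = 46.79 ms


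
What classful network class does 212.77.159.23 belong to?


First octet: 212
Binary: 11010100
110xxxxx -> Class C (192-223)
Class C, default mask 255.255.255.0 (/24)


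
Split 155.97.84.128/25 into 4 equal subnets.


New prefix = 25 + 2 = 27
Each subnet has 32 addresses
  155.97.84.128/27
  155.97.84.160/27
  155.97.84.192/27
  155.97.84.224/27
Subnets: 155.97.84.128/27, 155.97.84.160/27, 155.97.84.192/27, 155.97.84.224/27


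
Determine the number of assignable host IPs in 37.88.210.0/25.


Host bits = 32 - 25 = 7
Total addresses = 2^7 = 128
Usable = total - 2 (network and broadcast)
Usable hosts: 126


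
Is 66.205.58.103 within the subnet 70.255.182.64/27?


Subnet network: 70.255.182.64
Test IP AND mask: 66.205.58.96
No, 66.205.58.103 is not in 70.255.182.64/27


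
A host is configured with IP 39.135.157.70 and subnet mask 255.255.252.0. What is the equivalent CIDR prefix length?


Binary: 11111111.11111111.11111100.00000000
Count leading 1s
Prefix: /22


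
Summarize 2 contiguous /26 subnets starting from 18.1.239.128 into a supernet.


Original prefix: /26
Number of subnets: 2 = 2^1
New prefix = 26 - 1 = 25
Supernet: 18.1.239.128/25


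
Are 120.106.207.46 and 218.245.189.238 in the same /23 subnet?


Mask: 255.255.254.0
120.106.207.46 AND mask = 120.106.206.0
218.245.189.238 AND mask = 218.245.188.0
No, different subnets (120.106.206.0 vs 218.245.188.0)


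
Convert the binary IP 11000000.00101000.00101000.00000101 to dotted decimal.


11000000 = 192
00101000 = 40
00101000 = 40
00000101 = 5
IP: 192.40.40.5


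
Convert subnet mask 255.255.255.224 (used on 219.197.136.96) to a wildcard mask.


Subnet mask: 255.255.255.224
Wildcard = 255.255.255.255 - subnet mask
255 - 255 = 0
255 - 255 = 0
255 - 255 = 0
255 - 224 = 31
Wildcard: 0.0.0.31


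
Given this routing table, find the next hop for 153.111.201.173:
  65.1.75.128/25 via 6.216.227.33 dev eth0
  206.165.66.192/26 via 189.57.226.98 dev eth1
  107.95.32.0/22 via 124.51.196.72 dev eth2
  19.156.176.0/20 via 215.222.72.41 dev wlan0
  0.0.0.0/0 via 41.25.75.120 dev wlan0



Longest prefix match for 153.111.201.173:
  /25 65.1.75.128: no
  /26 206.165.66.192: no
  /22 107.95.32.0: no
  /20 19.156.176.0: no
  /0 0.0.0.0: MATCH
Selected: next-hop 41.25.75.120 via wlan0 (matched /0)


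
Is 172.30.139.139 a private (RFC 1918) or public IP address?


RFC 1918 private ranges:
  10.0.0.0/8 (10.0.0.0 - 10.255.255.255)
  172.16.0.0/12 (172.16.0.0 - 172.31.255.255)
  192.168.0.0/16 (192.168.0.0 - 192.168.255.255)
Private (in 172.16.0.0/12)


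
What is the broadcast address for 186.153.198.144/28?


Network: 186.153.198.144/28
Host bits = 4
Set all host bits to 1:
Broadcast: 186.153.198.159


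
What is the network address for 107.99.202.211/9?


IP:   01101011.01100011.11001010.11010011
Mask: 11111111.10000000.00000000.00000000
AND operation:
Net:  01101011.00000000.00000000.00000000
Network: 107.0.0.0/9


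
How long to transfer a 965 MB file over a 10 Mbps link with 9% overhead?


Effective throughput = 10 * (1 - 9/100) = 9.1 Mbps
File size in Mb = 965 * 8 = 7720 Mb
Time = 7720 / 9.1
Time = 848.3516 seconds


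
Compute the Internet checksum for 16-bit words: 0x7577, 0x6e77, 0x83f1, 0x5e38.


Sum all words (with carry folding):
+ 0x7577 = 0x7577
+ 0x6e77 = 0xe3ee
+ 0x83f1 = 0x67e0
+ 0x5e38 = 0xc618
One's complement: ~0xc618
Checksum = 0x39e7
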